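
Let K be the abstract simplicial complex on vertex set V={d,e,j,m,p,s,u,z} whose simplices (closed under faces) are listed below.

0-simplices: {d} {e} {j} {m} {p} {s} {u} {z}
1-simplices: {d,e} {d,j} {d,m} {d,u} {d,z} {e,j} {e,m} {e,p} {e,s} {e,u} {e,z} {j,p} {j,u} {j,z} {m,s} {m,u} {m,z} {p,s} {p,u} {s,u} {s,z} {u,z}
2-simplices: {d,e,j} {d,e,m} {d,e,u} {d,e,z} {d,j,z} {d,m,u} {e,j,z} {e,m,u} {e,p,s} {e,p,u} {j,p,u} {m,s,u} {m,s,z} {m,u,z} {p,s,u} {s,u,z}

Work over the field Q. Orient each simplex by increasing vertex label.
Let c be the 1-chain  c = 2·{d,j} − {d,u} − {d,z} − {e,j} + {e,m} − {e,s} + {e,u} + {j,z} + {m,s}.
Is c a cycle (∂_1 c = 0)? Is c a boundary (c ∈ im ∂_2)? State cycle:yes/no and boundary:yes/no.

n_0=8 n_1=22 n_2=16  [Q]
∂1: piv[de,dj,dm,du,dz,ep,es] rk=7  ker:ej,em,eu,ez,jp,ju,jz,ms,mu,mz,ps,pu,su,sz,uz
∂2: piv[dej,dem,deu,dez,djz,dmu,eps,epu,jpu,msu,msz,muz,psu] rk=13  ker:ejz,emu,suz
∂1c = 0
c vs im∂2: reduces to 0 ⇒ boundary

cycle:yes boundary:yes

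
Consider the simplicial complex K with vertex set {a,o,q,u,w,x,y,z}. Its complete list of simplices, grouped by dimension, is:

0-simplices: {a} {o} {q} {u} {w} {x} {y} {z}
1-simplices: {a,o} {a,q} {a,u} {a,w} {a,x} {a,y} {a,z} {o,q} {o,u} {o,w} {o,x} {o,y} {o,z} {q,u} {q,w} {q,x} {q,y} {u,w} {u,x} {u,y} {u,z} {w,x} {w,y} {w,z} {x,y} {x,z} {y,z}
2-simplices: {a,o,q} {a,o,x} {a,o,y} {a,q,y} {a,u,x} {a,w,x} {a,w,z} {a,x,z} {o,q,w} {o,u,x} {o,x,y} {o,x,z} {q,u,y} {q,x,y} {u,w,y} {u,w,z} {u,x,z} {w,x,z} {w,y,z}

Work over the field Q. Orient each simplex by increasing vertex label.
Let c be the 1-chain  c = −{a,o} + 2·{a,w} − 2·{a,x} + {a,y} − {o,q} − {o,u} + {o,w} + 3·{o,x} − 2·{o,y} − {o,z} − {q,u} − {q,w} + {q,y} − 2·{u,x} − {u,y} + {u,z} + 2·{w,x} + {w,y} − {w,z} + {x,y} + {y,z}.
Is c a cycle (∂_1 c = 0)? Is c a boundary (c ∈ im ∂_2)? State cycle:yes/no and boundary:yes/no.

n_0=8 n_1=27 n_2=19  [Q]
∂1: piv[ao,aq,au,aw,ax,ay,az] rk=7  ker:oq,ou,ow,ox,oy,oz,qu,qw,qx,qy,uw,ux,uy,uz,wx,wy,wz,xy,xz,yz
∂2: piv[aoq,aox,aoy,aqy,aux,awx,awz,axz,oqw,oux,oxy,oxz,quy,qxy,uwy,uwz,uxz,wyz] rk=18  ker:wxz
∂1c = 0
c vs im∂2: reduces to 0 ⇒ boundary

cycle:yes boundary:yes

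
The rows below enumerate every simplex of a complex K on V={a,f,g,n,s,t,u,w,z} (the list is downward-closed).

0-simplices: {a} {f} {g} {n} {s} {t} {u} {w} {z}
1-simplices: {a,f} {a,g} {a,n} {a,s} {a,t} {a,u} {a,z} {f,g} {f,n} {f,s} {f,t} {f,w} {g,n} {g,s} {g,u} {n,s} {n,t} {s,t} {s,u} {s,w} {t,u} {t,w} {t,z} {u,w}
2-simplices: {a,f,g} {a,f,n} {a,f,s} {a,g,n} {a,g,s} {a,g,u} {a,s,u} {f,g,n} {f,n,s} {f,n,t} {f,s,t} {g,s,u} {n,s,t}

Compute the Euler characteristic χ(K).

n_0=9 n_1=24 n_2=13
χ=+9−24+13=-2

χ(K)=-2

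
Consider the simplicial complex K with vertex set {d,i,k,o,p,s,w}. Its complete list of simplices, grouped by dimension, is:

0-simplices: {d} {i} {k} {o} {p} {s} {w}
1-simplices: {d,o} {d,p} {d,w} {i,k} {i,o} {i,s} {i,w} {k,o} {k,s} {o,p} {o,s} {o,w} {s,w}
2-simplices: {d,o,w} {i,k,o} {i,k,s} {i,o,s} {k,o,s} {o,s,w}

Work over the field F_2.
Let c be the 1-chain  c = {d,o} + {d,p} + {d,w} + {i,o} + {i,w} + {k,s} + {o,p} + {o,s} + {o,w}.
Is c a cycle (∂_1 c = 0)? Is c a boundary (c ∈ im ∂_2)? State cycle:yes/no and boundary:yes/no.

n_0=7 n_1=13 n_2=6  [Z2]
∂1: piv[do,dp,dw,ik,io,is] rk=6  ker:iw,ko,ks,op,os,ow,sw
∂2: piv[dow,iko,iks,ios,osw] rk=5  ker:kos
∂1c = {d} + {k} + {o} + {w}

cycle:no boundary:no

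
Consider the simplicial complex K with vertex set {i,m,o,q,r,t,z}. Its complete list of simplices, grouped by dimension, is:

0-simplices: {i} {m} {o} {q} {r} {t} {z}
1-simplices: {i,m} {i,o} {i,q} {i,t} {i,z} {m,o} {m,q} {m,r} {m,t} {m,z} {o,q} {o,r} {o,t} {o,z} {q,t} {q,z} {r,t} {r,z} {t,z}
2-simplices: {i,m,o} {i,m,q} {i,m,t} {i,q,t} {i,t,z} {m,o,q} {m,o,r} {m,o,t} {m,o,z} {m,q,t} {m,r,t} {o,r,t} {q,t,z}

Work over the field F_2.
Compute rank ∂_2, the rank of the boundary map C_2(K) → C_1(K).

rank∂_2=11

n_0=7 n_1=19 n_2=13  [Z2]
∂1: piv[im,io,iq,it,iz,mr] rk=6  ker:mo,mq,mt,mz,oq,or,ot,oz,qt,qz,rt,rz,tz
∂2: piv[imo,imq,imt,iqt,itz,moq,mor,mot,moz,mrt,qtz] rk=11  ker:mqt,ort
rk∂_2=11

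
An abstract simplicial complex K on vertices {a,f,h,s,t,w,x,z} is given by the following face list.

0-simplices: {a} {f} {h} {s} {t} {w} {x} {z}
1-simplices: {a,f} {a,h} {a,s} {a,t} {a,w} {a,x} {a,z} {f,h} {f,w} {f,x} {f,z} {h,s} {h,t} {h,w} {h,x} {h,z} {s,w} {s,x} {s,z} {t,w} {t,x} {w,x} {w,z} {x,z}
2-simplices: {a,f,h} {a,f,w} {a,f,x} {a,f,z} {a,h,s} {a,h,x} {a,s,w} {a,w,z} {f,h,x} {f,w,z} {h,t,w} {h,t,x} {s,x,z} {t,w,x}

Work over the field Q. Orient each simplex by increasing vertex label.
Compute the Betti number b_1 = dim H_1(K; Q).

n_0=8 n_1=24 n_2=14  [Q]
∂1: piv[af,ah,as,at,aw,ax,az] rk=7  ker:fh,fw,fx,fz,hs,ht,hw,hx,hz,sw,sx,sz,tw,tx,wx,wz,xz
∂2: piv[afh,afw,afx,afz,ahs,ahx,asw,awz,htw,htx,sxz,twx] rk=12  ker:fhx,fwz
b_1=(24−7)−12=5

b_1=5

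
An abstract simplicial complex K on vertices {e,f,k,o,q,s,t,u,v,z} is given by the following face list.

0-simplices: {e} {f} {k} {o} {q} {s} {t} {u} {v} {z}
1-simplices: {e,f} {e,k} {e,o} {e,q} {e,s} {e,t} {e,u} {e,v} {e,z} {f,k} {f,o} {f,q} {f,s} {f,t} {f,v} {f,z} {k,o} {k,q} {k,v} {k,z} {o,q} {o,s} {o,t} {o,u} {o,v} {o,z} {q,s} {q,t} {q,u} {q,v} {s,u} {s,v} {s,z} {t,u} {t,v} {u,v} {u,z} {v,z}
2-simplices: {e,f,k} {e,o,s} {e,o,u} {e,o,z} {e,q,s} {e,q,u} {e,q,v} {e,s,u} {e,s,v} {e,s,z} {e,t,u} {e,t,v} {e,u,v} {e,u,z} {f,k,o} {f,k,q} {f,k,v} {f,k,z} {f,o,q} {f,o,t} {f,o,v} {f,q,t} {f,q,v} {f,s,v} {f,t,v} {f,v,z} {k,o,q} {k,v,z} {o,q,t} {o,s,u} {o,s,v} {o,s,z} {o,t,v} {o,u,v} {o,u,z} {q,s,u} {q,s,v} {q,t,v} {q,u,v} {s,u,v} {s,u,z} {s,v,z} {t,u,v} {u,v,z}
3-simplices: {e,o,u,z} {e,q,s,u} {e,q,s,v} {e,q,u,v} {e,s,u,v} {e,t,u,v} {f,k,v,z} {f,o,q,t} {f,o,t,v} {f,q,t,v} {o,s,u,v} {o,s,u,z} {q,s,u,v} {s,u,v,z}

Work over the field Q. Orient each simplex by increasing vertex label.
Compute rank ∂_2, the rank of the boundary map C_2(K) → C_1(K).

n_0=10 n_1=38 n_2=44 n_3=14  [Q]
∂1: piv[ef,ek,eo,eq,es,et,eu,ev,ez] rk=9  ker:fk,fo,fq,fs,ft,fv,fz,ko,kq,kv,kz,oq,os,ot,ou,ov,oz,qs,qt,qu,qv,su,sv,sz,tu,tv,uv,uz,vz
∂2: piv[efk,eos,eou,eoz,eqs,equ,eqv,esu,esv,esz,etu,etv,euv,euz,fko,fkq,fkv,fkz,foq,fot,fov,fqt,fqv,fsv,ftv,fvz,osv,svz] rk=28  ker:koq,kvz,oqt,osu,osz,otv,ouv,ouz,qsu,qsv,qtv,quv,suv,suz,tuv,uvz
∂3: piv[eouz,eqsu,eqsv,equv,esuv,etuv,fkvz,foqt,fotv,fqtv,osuv,osuz,suvz] rk=13  ker:qsuv
rk∂_2=28

rank∂_2=28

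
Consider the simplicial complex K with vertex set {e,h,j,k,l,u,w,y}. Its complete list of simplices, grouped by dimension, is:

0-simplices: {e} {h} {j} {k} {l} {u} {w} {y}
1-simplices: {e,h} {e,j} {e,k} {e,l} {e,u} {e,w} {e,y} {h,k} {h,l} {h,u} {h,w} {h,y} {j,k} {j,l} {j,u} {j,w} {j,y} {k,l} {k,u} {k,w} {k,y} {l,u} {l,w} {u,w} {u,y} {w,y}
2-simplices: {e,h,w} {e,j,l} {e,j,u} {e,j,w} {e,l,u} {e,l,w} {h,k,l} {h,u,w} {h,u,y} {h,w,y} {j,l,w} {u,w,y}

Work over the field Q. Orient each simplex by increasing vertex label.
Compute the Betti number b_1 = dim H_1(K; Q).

b_1=9

n_0=8 n_1=26 n_2=12  [Q]
∂1: piv[eh,ej,ek,el,eu,ew,ey] rk=7  ker:hk,hl,hu,hw,hy,jk,jl,ju,jw,jy,kl,ku,kw,ky,lu,lw,uw,uy,wy
∂2: piv[ehw,ejl,eju,ejw,elu,elw,hkl,huw,huy,hwy] rk=10  ker:jlw,uwy
b_1=(26−7)−10=9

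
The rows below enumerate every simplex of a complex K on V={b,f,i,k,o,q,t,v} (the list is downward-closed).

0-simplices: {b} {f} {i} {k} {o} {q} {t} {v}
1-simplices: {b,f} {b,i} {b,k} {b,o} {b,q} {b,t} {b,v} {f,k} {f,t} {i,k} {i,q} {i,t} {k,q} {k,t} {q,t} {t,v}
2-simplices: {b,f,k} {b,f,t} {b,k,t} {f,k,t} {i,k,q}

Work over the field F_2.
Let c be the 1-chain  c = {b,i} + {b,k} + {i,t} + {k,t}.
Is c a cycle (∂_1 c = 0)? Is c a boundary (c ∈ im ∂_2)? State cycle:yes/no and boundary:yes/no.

n_0=8 n_1=16 n_2=5  [Z2]
∂1: piv[bf,bi,bk,bo,bq,bt,bv] rk=7  ker:fk,ft,ik,iq,it,kq,kt,qt,tv
∂2: piv[bfk,bft,bkt,ikq] rk=4  ker:fkt
∂1c = 0
c vs im∂2: residual ≠ 0 ⇒ not boundary

cycle:yes boundary:no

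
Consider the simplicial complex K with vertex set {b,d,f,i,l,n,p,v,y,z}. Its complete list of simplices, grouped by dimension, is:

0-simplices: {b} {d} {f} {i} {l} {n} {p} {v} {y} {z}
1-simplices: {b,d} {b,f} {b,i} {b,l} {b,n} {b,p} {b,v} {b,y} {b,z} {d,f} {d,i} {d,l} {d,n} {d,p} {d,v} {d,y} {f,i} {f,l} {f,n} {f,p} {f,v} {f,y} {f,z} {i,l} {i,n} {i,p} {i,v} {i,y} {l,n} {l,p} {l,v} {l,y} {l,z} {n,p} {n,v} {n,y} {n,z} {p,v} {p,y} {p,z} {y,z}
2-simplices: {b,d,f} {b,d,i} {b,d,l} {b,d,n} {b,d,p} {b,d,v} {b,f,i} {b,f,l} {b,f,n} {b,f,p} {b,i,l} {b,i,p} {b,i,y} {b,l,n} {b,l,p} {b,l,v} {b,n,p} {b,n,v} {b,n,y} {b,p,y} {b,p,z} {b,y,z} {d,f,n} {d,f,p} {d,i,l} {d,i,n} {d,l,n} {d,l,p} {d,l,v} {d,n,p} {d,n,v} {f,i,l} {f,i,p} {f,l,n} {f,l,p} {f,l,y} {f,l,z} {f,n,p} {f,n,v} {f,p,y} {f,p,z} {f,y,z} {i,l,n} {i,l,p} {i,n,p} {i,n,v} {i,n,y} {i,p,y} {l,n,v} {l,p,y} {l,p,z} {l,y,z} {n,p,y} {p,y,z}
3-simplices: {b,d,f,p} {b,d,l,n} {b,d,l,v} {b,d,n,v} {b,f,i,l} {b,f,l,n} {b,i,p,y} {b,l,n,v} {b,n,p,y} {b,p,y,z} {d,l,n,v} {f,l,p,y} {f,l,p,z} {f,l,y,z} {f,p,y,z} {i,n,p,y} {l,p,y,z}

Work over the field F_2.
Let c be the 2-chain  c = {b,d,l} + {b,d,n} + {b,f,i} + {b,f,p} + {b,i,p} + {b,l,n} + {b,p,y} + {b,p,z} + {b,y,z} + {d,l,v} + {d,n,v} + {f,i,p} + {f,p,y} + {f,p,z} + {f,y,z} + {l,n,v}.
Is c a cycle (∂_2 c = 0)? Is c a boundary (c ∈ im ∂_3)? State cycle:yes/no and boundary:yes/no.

cycle:yes boundary:no

n_0=10 n_1=41 n_2=54 n_3=17  [Z2]
∂1: piv[bd,bf,bi,bl,bn,bp,bv,by,bz] rk=9  ker:df,di,dl,dn,dp,dv,dy,fi,fl,fn,fp,fv,fy,fz,il,in,ip,iv,iy,ln,lp,lv,ly,lz,np,nv,ny,nz,pv,py,pz,yz
∂2: piv[bdf,bdi,bdl,bdn,bdp,bdv,bfi,bfl,bfn,bfp,bil,bip,biy,bln,blp,blv,bnp,bnv,bny,bpy,bpz,byz,din,fly,flz,fnv,fpy,fpz,inv] rk=29  ker:dfn,dfp,dil,dln,dlp,dlv,dnp,dnv,fil,fip,fln,flp,fnp,fyz,iln,ilp,inp,iny,ipy,lnv,lpy,lpz,lyz,npy,pyz
∂3: piv[bdfp,bdln,bdlv,bdnv,bfil,bfln,bipy,blnv,bnpy,bpyz,flpy,flpz,flyz,fpyz,inpy] rk=15  ker:dlnv,lpyz
∂2c = 0
c vs im∂3: residual ≠ 0 ⇒ not boundary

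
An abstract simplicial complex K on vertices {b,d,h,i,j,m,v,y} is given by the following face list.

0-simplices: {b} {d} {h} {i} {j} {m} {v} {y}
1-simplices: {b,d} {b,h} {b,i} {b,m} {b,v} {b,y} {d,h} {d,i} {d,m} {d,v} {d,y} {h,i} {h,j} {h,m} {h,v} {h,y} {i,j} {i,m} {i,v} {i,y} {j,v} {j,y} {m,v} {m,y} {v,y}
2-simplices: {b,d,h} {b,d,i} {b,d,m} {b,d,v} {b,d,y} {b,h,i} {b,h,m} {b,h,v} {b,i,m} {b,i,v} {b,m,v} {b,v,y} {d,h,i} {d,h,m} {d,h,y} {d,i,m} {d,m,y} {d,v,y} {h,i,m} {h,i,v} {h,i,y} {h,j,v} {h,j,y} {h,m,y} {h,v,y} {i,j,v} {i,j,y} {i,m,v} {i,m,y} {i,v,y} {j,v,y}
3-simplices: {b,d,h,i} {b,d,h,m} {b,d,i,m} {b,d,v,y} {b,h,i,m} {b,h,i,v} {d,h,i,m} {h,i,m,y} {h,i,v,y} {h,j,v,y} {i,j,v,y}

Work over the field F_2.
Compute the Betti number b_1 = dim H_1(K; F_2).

b_1=0

n_0=8 n_1=25 n_2=31 n_3=11  [Z2]
∂1: piv[bd,bh,bi,bm,bv,by,hj] rk=7  ker:dh,di,dm,dv,dy,hi,hm,hv,hy,ij,im,iv,iy,jv,jy,mv,my,vy
∂2: piv[bdh,bdi,bdm,bdv,bdy,bhi,bhm,bhv,bim,biv,bmv,bvy,dhy,dmy,hiy,hjv,hjy,ijv] rk=18  ker:dhi,dhm,dim,dvy,him,hiv,hmy,hvy,ijy,imv,imy,ivy,jvy
∂3: piv[bdhi,bdhm,bdim,bdvy,bhim,bhiv,himy,hivy,hjvy,ijvy] rk=10  ker:dhim
b_1=(25−7)−18=0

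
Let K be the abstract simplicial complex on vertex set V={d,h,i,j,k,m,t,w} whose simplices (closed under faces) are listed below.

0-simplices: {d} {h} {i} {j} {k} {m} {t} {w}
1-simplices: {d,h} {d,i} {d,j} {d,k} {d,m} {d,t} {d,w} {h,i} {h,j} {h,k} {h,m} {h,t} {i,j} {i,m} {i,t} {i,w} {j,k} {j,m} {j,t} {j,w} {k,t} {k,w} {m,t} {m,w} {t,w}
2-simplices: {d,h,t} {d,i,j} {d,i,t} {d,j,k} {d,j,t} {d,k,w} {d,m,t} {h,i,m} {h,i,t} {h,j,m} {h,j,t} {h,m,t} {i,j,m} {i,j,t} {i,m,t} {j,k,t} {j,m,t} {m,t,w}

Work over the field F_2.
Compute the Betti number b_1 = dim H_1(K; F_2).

n_0=8 n_1=25 n_2=18  [Z2]
∂1: piv[dh,di,dj,dk,dm,dt,dw] rk=7  ker:hi,hj,hk,hm,ht,ij,im,it,iw,jk,jm,jt,jw,kt,kw,mt,mw,tw
∂2: piv[dht,dij,dit,djk,djt,dkw,dmt,him,hit,hjm,hjt,hmt,jkt,mtw] rk=14  ker:ijm,ijt,imt,jmt
b_1=(25−7)−14=4

b_1=4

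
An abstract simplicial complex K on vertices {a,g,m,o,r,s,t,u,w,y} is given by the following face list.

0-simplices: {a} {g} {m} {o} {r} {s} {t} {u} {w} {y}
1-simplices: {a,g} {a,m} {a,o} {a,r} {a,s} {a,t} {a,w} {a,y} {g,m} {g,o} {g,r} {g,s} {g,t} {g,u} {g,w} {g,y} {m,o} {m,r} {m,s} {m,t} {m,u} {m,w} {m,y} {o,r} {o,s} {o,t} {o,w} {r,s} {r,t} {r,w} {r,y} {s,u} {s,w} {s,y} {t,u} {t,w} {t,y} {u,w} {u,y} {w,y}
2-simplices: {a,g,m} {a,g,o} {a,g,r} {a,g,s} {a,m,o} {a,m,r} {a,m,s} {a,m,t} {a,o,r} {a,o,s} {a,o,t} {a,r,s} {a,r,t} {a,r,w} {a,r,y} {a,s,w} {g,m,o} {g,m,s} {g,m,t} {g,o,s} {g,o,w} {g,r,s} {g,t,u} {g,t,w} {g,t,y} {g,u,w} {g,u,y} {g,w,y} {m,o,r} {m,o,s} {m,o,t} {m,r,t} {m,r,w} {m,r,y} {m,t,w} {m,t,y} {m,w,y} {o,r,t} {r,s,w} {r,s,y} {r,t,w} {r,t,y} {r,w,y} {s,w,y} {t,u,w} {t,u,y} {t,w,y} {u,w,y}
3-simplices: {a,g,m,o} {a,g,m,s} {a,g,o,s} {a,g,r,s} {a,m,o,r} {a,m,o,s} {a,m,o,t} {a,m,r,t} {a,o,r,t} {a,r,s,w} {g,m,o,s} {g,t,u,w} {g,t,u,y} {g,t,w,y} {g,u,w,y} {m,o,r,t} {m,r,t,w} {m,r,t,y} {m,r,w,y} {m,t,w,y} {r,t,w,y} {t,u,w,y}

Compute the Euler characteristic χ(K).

n_0=10 n_1=40 n_2=48 n_3=22
χ=+10−40+48−22=-4

χ(K)=-4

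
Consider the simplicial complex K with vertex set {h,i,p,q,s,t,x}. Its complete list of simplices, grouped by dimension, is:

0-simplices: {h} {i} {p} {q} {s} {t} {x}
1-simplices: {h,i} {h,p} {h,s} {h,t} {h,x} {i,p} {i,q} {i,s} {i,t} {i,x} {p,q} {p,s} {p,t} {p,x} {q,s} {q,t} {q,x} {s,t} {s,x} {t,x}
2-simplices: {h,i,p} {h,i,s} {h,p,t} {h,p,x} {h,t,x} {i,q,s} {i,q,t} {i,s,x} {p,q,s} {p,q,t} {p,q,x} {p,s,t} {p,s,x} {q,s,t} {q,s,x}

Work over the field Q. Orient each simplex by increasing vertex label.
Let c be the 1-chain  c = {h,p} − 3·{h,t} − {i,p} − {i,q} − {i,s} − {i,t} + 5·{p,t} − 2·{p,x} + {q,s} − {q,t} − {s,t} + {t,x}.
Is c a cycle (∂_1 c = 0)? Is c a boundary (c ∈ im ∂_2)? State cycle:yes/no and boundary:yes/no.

cycle:no boundary:no

n_0=7 n_1=20 n_2=15  [Q]
∂1: piv[hi,hp,hs,ht,hx,iq] rk=6  ker:ip,is,it,ix,pq,ps,pt,px,qs,qt,qx,st,sx,tx
∂2: piv[hip,his,hpt,hpx,htx,iqs,iqt,isx,pqs,pqt,pqx,pst,psx] rk=13  ker:qst,qsx
∂1c = 2·{h} + 4·{i} − 3·{p} − {q} + {s} − 2·{t} − {x}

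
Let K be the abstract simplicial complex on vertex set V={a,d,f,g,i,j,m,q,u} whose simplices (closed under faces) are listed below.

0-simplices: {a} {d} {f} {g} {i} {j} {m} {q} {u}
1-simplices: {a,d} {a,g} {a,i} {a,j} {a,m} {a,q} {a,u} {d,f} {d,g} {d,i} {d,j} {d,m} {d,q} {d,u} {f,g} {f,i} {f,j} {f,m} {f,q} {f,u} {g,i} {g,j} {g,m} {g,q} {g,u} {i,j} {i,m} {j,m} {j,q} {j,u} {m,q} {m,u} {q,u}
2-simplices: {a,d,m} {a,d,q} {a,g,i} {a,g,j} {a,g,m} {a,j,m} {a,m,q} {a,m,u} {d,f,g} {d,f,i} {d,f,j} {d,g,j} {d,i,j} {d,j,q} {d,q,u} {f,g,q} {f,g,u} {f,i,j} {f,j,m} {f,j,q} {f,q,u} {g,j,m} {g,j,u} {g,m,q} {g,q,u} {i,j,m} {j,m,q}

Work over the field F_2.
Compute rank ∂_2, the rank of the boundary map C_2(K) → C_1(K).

rank∂_2=23

n_0=9 n_1=33 n_2=27  [Z2]
∂1: piv[ad,ag,ai,aj,am,aq,au,df] rk=8  ker:dg,di,dj,dm,dq,du,fg,fi,fj,fm,fq,fu,gi,gj,gm,gq,gu,ij,im,jm,jq,ju,mq,mu,qu
∂2: piv[adm,adq,agi,agj,agm,ajm,amq,amu,dfg,dfi,dfj,dgj,dij,djq,dqu,fgq,fgu,fjm,fjq,fqu,gju,gmq,ijm] rk=23  ker:fij,gjm,gqu,jmq
rk∂_2=23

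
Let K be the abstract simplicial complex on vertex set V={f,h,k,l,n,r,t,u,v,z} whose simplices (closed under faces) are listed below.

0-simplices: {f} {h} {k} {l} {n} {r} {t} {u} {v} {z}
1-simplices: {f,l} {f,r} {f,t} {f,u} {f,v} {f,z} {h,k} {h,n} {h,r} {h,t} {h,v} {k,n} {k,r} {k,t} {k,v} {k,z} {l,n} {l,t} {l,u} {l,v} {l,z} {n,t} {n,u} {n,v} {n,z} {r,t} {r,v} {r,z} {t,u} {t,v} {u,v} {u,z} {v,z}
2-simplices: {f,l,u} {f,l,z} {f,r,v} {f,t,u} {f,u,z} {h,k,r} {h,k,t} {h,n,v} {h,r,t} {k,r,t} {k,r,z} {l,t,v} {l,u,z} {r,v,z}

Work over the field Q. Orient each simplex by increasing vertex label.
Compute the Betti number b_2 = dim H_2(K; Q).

n_0=10 n_1=33 n_2=14  [Q]
∂1: piv[fl,fr,ft,fu,fv,fz,hk,hn,hr] rk=9  ker:ht,hv,kn,kr,kt,kv,kz,ln,lt,lu,lv,lz,nt,nu,nv,nz,rt,rv,rz,tu,tv,uv,uz,vz
∂2: piv[flu,flz,frv,ftu,fuz,hkr,hkt,hnv,hrt,krz,ltv,rvz] rk=12  ker:krt,luz
b_2=(14−12)−0=2

b_2=2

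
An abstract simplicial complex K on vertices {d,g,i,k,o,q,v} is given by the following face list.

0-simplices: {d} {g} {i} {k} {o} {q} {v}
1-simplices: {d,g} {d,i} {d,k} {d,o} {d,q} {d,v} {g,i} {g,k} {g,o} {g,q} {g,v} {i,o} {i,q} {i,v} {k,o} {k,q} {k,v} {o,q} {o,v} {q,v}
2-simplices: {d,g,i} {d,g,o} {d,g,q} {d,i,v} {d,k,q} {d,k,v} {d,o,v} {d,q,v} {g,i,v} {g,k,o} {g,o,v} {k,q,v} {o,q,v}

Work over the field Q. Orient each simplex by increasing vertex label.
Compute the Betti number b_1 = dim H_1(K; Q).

n_0=7 n_1=20 n_2=13  [Q]
∂1: piv[dg,di,dk,do,dq,dv] rk=6  ker:gi,gk,go,gq,gv,io,iq,iv,ko,kq,kv,oq,ov,qv
∂2: piv[dgi,dgo,dgq,div,dkq,dkv,dov,dqv,giv,gko,oqv] rk=11  ker:gov,kqv
b_1=(20−6)−11=3

b_1=3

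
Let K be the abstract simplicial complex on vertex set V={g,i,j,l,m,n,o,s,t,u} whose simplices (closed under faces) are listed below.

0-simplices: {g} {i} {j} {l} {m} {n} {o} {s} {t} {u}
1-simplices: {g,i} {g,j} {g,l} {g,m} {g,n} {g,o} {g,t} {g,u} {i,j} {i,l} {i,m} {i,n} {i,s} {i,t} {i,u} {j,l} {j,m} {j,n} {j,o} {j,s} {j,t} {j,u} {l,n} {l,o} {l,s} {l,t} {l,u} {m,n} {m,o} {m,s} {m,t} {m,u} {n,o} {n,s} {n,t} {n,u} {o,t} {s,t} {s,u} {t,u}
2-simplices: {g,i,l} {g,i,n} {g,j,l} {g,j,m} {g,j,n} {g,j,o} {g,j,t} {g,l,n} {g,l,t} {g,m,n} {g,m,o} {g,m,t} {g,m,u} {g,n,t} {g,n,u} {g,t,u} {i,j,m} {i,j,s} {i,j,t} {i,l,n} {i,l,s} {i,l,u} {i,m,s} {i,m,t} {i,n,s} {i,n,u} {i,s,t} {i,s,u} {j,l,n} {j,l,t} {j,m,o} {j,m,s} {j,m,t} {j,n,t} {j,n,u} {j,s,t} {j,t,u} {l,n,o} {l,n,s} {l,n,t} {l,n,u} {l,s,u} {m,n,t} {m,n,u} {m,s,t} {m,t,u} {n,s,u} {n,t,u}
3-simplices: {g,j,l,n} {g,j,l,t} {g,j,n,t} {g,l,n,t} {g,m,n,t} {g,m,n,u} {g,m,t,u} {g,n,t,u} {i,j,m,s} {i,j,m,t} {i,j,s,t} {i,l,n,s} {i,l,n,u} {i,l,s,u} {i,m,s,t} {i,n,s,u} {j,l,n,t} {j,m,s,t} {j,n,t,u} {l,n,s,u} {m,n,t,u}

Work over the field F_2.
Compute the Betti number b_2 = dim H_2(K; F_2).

b_2=3

n_0=10 n_1=40 n_2=48 n_3=21  [Z2]
∂1: piv[gi,gj,gl,gm,gn,go,gt,gu,is] rk=9  ker:ij,il,im,in,it,iu,jl,jm,jn,jo,js,jt,ju,ln,lo,ls,lt,lu,mn,mo,ms,mt,mu,no,ns,nt,nu,ot,st,su,tu
∂2: piv[gil,gin,gjl,gjm,gjn,gjo,gjt,gln,glt,gmn,gmo,gmt,gmu,gnt,gnu,gtu,ijm,ijs,ijt,ils,ilu,ims,ins,inu,ist,isu,jnu,lno] rk=28  ker:iln,imt,jln,jlt,jmo,jms,jmt,jnt,jst,jtu,lns,lnt,lnu,lsu,mnt,mnu,mst,mtu,nsu,ntu
∂3: piv[gjln,gjlt,gjnt,glnt,gmnt,gmnu,gmtu,gntu,ijms,ijmt,ijst,ilns,ilnu,ilsu,imst,insu,jntu] rk=17  ker:jlnt,jmst,lnsu,mntu
b_2=(48−28)−17=3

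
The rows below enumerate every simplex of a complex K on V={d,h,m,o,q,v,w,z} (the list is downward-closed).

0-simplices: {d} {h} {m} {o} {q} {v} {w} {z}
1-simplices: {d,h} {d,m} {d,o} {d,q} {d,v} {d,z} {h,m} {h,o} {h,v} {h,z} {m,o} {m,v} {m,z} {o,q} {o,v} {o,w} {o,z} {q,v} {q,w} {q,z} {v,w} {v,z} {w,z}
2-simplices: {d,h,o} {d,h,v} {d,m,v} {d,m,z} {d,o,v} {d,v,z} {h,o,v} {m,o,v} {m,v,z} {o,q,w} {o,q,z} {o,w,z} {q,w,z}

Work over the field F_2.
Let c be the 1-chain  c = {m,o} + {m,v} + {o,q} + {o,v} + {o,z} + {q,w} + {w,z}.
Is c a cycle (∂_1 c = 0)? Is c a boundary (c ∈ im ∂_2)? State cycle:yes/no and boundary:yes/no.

n_0=8 n_1=23 n_2=13  [Z2]
∂1: piv[dh,dm,do,dq,dv,dz,ow] rk=7  ker:hm,ho,hv,hz,mo,mv,mz,oq,ov,oz,qv,qw,qz,vw,vz,wz
∂2: piv[dho,dhv,dmv,dmz,dov,dvz,mov,oqw,oqz,owz] rk=10  ker:hov,mvz,qwz
∂1c = 0
c vs im∂2: reduces to 0 ⇒ boundary

cycle:yes boundary:yes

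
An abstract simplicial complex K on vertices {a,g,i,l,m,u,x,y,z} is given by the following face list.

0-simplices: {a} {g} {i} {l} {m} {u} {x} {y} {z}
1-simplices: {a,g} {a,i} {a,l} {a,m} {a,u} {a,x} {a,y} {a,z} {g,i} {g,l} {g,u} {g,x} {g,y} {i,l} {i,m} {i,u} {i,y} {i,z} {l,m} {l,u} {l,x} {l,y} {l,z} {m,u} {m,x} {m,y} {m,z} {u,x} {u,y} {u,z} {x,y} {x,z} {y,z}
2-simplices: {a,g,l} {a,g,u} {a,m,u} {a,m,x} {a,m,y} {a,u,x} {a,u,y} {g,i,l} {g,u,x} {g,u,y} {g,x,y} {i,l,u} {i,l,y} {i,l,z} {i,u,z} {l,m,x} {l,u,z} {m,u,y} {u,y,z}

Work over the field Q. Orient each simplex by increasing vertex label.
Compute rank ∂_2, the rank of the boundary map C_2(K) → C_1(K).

rank∂_2=17

n_0=9 n_1=33 n_2=19  [Q]
∂1: piv[ag,ai,al,am,au,ax,ay,az] rk=8  ker:gi,gl,gu,gx,gy,il,im,iu,iy,iz,lm,lu,lx,ly,lz,mu,mx,my,mz,ux,uy,uz,xy,xz,yz
∂2: piv[agl,agu,amu,amx,amy,aux,auy,gil,gux,guy,gxy,ilu,ily,ilz,iuz,lmx,uyz] rk=17  ker:luz,muy
rk∂_2=17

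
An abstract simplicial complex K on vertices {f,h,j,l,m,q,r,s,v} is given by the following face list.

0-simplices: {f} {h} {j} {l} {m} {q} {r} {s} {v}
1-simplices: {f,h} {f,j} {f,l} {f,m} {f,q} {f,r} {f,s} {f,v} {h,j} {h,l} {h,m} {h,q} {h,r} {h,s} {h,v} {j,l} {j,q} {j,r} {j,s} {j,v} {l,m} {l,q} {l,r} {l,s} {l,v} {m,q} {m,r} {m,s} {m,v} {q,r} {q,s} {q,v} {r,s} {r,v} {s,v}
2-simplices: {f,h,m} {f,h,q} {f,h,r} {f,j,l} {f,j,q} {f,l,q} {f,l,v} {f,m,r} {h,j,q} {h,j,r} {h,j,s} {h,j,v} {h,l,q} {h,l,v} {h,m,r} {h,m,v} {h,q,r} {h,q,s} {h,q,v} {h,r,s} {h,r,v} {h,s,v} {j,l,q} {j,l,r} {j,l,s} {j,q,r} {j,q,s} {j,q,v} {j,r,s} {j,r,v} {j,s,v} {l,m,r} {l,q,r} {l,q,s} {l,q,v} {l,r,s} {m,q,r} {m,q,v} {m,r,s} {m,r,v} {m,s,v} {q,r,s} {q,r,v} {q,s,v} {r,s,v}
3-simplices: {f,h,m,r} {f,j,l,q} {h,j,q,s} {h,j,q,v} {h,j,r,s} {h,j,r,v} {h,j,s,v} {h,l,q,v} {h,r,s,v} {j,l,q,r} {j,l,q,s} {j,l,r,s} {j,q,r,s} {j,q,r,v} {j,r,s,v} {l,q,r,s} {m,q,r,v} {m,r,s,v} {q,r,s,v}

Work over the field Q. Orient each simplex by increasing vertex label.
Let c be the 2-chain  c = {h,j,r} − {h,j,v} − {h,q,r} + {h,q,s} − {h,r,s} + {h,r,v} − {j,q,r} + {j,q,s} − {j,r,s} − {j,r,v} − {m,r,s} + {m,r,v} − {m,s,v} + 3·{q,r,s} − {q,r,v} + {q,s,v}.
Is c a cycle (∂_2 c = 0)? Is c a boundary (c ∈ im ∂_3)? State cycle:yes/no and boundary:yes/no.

cycle:yes boundary:no

n_0=9 n_1=35 n_2=45 n_3=19  [Q]
∂1: piv[fh,fj,fl,fm,fq,fr,fs,fv] rk=8  ker:hj,hl,hm,hq,hr,hs,hv,jl,jq,jr,js,jv,lm,lq,lr,ls,lv,mq,mr,ms,mv,qr,qs,qv,rs,rv,sv
∂2: piv[fhm,fhq,fhr,fjl,fjq,flq,flv,fmr,hjq,hjr,hjs,hjv,hlq,hlv,hmv,hqr,hqs,hqv,hrs,hrv,hsv,jlr,jls,lmr,mqr,mrs] rk=26  ker:hmr,jlq,jqr,jqs,jqv,jrs,jrv,jsv,lqr,lqs,lqv,lrs,mqv,mrv,msv,qrs,qrv,qsv,rsv
∂3: piv[fhmr,fjlq,hjqs,hjqv,hjrs,hjrv,hjsv,hlqv,hrsv,jlqr,jlqs,jlrs,jqrs,jqrv,mqrv,mrsv,qrsv] rk=17  ker:jrsv,lqrs
∂2c = 0
c vs im∂3: residual ≠ 0 ⇒ not boundary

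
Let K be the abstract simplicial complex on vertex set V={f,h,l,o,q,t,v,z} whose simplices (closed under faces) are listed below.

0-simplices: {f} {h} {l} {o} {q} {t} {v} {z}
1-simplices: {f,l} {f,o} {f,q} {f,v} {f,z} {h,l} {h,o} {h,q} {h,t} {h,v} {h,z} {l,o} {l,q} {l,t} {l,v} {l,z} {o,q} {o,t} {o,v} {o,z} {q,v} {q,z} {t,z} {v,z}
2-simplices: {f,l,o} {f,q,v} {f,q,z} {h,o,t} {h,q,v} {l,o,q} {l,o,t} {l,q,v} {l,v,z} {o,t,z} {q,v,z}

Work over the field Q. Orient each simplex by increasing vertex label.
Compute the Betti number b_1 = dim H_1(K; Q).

b_1=6

n_0=8 n_1=24 n_2=11  [Q]
∂1: piv[fl,fo,fq,fv,fz,hl,ht] rk=7  ker:ho,hq,hv,hz,lo,lq,lt,lv,lz,oq,ot,ov,oz,qv,qz,tz,vz
∂2: piv[flo,fqv,fqz,hot,hqv,loq,lot,lqv,lvz,otz,qvz] rk=11
b_1=(24−7)−11=6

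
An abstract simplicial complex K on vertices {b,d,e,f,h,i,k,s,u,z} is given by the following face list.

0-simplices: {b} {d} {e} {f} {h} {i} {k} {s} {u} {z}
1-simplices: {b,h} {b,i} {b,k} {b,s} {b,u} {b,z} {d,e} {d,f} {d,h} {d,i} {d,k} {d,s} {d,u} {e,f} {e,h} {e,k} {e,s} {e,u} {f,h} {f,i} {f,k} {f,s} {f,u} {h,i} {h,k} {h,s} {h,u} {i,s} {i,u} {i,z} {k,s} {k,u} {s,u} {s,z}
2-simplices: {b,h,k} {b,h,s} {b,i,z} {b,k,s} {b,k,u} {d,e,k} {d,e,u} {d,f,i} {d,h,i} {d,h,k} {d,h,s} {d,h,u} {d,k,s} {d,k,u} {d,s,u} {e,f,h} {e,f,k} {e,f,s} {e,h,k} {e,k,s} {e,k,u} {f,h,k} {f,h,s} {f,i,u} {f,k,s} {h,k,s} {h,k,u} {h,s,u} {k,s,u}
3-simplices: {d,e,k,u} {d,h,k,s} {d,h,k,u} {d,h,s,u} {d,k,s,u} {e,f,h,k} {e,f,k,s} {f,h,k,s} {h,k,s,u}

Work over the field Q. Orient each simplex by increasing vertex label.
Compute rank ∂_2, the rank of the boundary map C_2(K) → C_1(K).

n_0=10 n_1=34 n_2=29 n_3=9  [Q]
∂1: piv[bh,bi,bk,bs,bu,bz,de,df,dh] rk=9  ker:di,dk,ds,du,ef,eh,ek,es,eu,fh,fi,fk,fs,fu,hi,hk,hs,hu,is,iu,iz,ks,ku,su,sz
∂2: piv[bhk,bhs,biz,bks,bku,dek,deu,dfi,dhi,dhk,dhs,dhu,dku,dsu,efh,efk,efs,ehk,eks,fiu] rk=20  ker:dks,eku,fhk,fhs,fks,hks,hku,hsu,ksu
∂3: piv[deku,dhks,dhku,dhsu,dksu,efhk,efks,fhks] rk=8  ker:hksu
rk∂_2=20

rank∂_2=20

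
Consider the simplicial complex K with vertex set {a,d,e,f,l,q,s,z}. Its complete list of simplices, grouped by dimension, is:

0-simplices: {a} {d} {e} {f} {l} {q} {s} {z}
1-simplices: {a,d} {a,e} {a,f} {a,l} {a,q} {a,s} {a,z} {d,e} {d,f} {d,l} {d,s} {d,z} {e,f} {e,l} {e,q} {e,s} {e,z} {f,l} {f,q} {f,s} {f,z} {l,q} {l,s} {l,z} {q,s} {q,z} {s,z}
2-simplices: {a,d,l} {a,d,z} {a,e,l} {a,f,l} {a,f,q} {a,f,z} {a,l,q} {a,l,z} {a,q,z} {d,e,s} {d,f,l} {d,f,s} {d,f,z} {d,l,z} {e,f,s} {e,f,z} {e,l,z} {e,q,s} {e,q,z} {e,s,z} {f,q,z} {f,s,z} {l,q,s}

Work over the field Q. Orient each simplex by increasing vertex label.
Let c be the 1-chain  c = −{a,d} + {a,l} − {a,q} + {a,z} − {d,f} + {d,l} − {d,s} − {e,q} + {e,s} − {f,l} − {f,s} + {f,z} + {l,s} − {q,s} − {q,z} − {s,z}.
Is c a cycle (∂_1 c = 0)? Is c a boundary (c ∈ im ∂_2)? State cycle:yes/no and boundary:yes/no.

n_0=8 n_1=27 n_2=23  [Q]
∂1: piv[ad,ae,af,al,aq,as,az] rk=7  ker:de,df,dl,ds,dz,ef,el,eq,es,ez,fl,fq,fs,fz,lq,ls,lz,qs,qz,sz
∂2: piv[adl,adz,ael,afl,afq,afz,alq,alz,aqz,des,dfl,dfs,efs,efz,elz,eqs,eqz,esz,lqs] rk=19  ker:dfz,dlz,fqz,fsz
∂1c = 0
c vs im∂2: reduces to 0 ⇒ boundary

cycle:yes boundary:yes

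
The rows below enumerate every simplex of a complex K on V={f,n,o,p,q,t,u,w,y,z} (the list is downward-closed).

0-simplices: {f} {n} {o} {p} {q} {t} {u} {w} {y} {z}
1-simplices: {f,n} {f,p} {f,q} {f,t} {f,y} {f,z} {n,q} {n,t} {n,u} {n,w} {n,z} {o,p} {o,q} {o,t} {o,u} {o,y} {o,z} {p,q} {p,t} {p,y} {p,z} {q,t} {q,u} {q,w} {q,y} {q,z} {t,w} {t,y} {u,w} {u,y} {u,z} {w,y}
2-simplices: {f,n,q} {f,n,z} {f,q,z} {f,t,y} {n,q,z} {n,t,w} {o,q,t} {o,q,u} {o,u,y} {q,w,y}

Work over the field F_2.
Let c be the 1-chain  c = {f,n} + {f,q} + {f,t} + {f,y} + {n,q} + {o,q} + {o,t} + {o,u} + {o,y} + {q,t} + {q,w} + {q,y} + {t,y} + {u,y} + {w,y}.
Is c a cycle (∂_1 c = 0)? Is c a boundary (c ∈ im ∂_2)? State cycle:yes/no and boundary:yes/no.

cycle:yes boundary:yes

n_0=10 n_1=32 n_2=10  [Z2]
∂1: piv[fn,fp,fq,ft,fy,fz,nu,nw,op] rk=9  ker:nq,nt,nz,oq,ot,ou,oy,oz,pq,pt,py,pz,qt,qu,qw,qy,qz,tw,ty,uw,uy,uz,wy
∂2: piv[fnq,fnz,fqz,fty,ntw,oqt,oqu,ouy,qwy] rk=9  ker:nqz
∂1c = 0
c vs im∂2: reduces to 0 ⇒ boundary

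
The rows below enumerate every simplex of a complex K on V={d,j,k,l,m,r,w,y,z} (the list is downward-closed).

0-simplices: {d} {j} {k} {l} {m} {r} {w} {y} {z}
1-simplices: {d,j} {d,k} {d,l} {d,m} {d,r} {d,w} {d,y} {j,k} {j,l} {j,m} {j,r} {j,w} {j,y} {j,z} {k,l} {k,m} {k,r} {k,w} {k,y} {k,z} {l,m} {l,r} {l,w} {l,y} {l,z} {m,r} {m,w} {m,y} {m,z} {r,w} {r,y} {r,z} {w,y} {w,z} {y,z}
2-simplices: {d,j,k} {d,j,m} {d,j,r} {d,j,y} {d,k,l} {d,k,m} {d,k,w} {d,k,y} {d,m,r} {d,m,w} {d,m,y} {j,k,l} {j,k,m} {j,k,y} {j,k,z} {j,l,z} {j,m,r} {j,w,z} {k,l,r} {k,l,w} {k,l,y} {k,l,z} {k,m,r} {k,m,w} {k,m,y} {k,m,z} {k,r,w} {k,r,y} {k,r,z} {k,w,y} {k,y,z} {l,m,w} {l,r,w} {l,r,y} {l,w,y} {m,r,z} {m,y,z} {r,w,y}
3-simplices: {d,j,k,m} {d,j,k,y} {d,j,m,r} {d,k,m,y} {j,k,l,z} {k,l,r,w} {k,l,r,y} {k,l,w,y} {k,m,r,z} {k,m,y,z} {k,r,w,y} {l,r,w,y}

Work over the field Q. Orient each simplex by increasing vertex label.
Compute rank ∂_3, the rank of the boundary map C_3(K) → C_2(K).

n_0=9 n_1=35 n_2=38 n_3=12  [Q]
∂1: piv[dj,dk,dl,dm,dr,dw,dy,jz] rk=8  ker:jk,jl,jm,jr,jw,jy,kl,km,kr,kw,ky,kz,lm,lr,lw,ly,lz,mr,mw,my,mz,rw,ry,rz,wy,wz,yz
∂2: piv[djk,djm,djr,djy,dkl,dkm,dkw,dky,dmr,dmw,dmy,jkl,jkz,jlz,jwz,klr,klw,kly,kmr,kmz,krw,kry,krz,kwy,kyz,lmw] rk=26  ker:jkm,jky,jmr,klz,kmw,kmy,lrw,lry,lwy,mrz,myz,rwy
∂3: piv[djkm,djky,djmr,dkmy,jklz,klrw,klry,klwy,kmrz,kmyz,krwy] rk=11  ker:lrwy
rk∂_3=11

rank∂_3=11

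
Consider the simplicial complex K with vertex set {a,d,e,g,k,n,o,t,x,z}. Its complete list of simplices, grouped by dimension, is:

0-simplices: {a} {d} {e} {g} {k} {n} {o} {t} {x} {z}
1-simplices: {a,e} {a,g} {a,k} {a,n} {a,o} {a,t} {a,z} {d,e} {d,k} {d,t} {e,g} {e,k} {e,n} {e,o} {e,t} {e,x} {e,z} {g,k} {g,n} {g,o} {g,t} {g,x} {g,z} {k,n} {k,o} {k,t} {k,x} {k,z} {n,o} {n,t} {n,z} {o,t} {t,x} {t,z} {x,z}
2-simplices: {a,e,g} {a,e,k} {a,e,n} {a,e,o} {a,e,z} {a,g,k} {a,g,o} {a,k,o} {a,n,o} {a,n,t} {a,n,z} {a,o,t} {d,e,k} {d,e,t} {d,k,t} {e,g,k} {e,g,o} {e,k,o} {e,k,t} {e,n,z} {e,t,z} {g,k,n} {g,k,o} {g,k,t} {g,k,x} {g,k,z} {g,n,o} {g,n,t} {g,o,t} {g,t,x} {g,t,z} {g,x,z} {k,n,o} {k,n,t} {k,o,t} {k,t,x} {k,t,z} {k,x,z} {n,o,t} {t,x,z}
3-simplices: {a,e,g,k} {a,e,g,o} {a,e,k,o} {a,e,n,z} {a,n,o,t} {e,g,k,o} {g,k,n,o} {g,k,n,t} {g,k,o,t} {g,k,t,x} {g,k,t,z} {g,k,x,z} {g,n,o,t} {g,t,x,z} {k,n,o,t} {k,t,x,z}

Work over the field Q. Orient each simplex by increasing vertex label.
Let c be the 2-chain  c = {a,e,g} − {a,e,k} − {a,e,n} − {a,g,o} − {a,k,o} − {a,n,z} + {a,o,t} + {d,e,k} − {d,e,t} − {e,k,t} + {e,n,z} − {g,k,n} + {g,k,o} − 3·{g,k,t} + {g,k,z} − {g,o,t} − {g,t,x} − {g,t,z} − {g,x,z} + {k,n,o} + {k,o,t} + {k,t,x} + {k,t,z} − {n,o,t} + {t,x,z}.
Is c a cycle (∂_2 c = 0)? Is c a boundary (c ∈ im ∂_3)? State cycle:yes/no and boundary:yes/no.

cycle:no boundary:no

n_0=10 n_1=35 n_2=40 n_3=16  [Q]
∂1: piv[ae,ag,ak,an,ao,at,az,de,ex] rk=9  ker:dk,dt,eg,ek,en,eo,et,ez,gk,gn,go,gt,gx,gz,kn,ko,kt,kx,kz,no,nt,nz,ot,tx,tz,xz
∂2: piv[aeg,aek,aen,aeo,aez,agk,ago,ako,ano,ant,anz,aot,dek,det,dkt,etz,gkn,gkt,gkx,gkz,gno,gnt,gtx,gtz,gxz] rk=25  ker:egk,ego,eko,ekt,enz,gko,got,kno,knt,kot,ktx,ktz,kxz,not,txz
∂3: piv[aegk,aego,aeko,aenz,anot,egko,gkno,gknt,gkot,gktx,gktz,gkxz,gnot,gtxz] rk=14  ker:knot,ktxz
∂2c = −{a,e} − 2·{a,g} + 3·{a,o} − {a,t} + {a,z} − {d,k} + {d,t} + {e,g} − {e,k} − {e,z} − 2·{g,k} + {g,n} − 3·{g,o} + 2·{g,t} + {g,z} − 3·{k,t} − {k,x} + {n,t} + {t,x} − {t,z}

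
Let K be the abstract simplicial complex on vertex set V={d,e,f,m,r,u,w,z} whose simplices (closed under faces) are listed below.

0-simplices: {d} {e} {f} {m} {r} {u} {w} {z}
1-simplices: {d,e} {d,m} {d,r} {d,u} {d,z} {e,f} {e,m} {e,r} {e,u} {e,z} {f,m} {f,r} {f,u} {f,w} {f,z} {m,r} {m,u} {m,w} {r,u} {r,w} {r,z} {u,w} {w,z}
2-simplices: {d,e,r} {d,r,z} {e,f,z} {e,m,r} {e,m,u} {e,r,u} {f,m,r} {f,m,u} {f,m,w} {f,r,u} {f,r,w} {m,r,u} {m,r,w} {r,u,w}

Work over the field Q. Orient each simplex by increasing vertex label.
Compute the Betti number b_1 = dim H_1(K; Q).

b_1=5

n_0=8 n_1=23 n_2=14  [Q]
∂1: piv[de,dm,dr,du,dz,ef,fw] rk=7  ker:em,er,eu,ez,fm,fr,fu,fz,mr,mu,mw,ru,rw,rz,uw,wz
∂2: piv[der,drz,efz,emr,emu,eru,fmr,fmu,fmw,frw,ruw] rk=11  ker:fru,mru,mrw
b_1=(23−7)−11=5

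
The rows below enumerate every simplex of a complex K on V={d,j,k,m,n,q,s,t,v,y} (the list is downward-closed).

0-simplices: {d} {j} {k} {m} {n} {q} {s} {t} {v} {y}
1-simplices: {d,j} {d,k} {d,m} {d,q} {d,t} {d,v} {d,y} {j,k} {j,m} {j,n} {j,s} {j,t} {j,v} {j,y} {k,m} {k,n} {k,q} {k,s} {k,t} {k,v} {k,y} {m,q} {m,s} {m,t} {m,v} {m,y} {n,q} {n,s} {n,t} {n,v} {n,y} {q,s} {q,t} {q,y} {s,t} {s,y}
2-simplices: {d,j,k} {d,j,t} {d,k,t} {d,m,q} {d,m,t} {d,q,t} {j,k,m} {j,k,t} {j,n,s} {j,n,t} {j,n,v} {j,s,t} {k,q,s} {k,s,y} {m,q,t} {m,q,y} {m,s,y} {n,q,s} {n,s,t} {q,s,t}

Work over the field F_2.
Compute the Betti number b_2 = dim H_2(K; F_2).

b_2=3

n_0=10 n_1=36 n_2=20  [Z2]
∂1: piv[dj,dk,dm,dq,dt,dv,dy,jn,js] rk=9  ker:jk,jm,jt,jv,jy,km,kn,kq,ks,kt,kv,ky,mq,ms,mt,mv,my,nq,ns,nt,nv,ny,qs,qt,qy,st,sy
∂2: piv[djk,djt,dkt,dmq,dmt,dqt,jkm,jns,jnt,jnv,jst,kqs,ksy,mqy,msy,nqs,qst] rk=17  ker:jkt,mqt,nst
b_2=(20−17)−0=3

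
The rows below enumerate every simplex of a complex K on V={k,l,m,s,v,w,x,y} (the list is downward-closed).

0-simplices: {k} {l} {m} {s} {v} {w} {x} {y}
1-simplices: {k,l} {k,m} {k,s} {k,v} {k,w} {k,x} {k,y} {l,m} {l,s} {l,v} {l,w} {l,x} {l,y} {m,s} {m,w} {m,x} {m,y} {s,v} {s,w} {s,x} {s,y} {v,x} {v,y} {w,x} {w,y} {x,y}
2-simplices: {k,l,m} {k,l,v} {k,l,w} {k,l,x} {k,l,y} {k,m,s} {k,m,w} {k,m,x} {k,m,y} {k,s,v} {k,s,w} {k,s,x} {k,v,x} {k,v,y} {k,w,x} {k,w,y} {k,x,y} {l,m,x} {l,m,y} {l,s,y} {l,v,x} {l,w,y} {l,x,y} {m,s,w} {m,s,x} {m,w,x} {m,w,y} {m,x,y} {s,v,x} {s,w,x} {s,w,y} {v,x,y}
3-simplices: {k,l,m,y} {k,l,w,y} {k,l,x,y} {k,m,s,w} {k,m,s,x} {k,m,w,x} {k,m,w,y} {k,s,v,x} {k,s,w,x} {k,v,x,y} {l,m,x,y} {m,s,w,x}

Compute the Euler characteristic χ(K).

n_0=8 n_1=26 n_2=32 n_3=12
χ=+8−26+32−12=2

χ(K)=2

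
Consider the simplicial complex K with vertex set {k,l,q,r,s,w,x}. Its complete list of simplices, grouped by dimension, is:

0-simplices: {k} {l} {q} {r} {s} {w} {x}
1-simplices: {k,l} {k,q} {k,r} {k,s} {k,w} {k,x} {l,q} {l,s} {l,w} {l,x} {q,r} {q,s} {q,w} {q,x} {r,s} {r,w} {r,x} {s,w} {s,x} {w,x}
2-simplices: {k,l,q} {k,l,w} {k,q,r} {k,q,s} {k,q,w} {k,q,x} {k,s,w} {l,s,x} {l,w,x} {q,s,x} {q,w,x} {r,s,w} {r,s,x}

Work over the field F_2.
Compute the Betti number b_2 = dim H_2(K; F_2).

b_2=0

n_0=7 n_1=20 n_2=13  [Z2]
∂1: piv[kl,kq,kr,ks,kw,kx] rk=6  ker:lq,ls,lw,lx,qr,qs,qw,qx,rs,rw,rx,sw,sx,wx
∂2: piv[klq,klw,kqr,kqs,kqw,kqx,ksw,lsx,lwx,qsx,qwx,rsw,rsx] rk=13
b_2=(13−13)−0=0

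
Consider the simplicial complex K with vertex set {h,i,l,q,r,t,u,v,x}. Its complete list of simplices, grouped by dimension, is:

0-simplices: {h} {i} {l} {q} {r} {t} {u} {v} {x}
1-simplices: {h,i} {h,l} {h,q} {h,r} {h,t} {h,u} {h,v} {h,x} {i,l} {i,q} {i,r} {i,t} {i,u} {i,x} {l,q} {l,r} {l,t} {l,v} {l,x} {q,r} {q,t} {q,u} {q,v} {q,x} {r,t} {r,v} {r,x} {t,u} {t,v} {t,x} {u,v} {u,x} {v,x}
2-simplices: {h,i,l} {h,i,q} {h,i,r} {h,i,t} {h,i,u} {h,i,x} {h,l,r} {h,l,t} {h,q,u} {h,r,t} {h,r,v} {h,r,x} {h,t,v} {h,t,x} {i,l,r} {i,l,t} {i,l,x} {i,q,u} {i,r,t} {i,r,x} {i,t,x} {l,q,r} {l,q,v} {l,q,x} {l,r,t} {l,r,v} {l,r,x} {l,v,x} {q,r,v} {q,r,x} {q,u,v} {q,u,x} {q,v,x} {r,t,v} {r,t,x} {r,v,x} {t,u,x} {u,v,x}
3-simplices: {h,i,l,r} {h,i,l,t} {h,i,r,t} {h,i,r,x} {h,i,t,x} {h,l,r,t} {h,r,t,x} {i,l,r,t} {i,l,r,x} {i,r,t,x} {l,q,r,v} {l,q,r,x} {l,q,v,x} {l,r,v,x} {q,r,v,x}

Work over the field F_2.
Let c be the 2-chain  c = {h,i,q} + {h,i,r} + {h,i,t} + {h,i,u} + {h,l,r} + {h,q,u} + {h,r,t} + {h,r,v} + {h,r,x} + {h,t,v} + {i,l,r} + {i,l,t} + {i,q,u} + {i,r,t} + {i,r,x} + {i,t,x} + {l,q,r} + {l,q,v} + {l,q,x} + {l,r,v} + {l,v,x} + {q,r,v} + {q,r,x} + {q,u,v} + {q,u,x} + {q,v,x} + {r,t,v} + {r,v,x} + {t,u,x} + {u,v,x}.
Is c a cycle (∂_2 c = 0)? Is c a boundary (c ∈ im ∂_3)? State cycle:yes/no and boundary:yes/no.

n_0=9 n_1=33 n_2=38 n_3=15  [Z2]
∂1: piv[hi,hl,hq,hr,ht,hu,hv,hx] rk=8  ker:il,iq,ir,it,iu,ix,lq,lr,lt,lv,lx,qr,qt,qu,qv,qx,rt,rv,rx,tu,tv,tx,uv,ux,vx
∂2: piv[hil,hiq,hir,hit,hiu,hix,hlr,hlt,hqu,hrt,hrv,hrx,htv,htx,ilx,lqr,lqv,lqx,lrv,lvx,quv,qux,tux] rk=23  ker:ilr,ilt,iqu,irt,irx,itx,lrt,lrx,qrv,qrx,qvx,rtv,rtx,rvx,uvx
∂3: piv[hilr,hilt,hirt,hirx,hitx,hlrt,hrtx,ilrx,lqrv,lqrx,lqvx,lrvx] rk=12  ker:ilrt,irtx,qrvx
∂2c = {h,l} + {h,r} + {h,t} + {h,x} + {l,q} + {l,t} + {l,v} + {q,r} + {r,t} + {r,v} + {t,u} + {u,x}

cycle:no boundary:no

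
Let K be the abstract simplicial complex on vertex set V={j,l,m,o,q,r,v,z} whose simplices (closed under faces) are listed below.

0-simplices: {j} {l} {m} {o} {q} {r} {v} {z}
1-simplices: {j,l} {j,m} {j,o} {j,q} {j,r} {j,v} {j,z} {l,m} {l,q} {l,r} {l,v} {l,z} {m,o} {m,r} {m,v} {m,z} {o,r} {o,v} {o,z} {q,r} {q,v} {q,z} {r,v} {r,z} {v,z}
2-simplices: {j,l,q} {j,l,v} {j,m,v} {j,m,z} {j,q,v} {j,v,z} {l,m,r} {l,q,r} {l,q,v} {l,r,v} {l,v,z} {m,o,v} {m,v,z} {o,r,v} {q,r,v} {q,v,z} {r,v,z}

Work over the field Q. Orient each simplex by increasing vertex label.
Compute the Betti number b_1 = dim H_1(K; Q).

b_1=4

n_0=8 n_1=25 n_2=17  [Q]
∂1: piv[jl,jm,jo,jq,jr,jv,jz] rk=7  ker:lm,lq,lr,lv,lz,mo,mr,mv,mz,or,ov,oz,qr,qv,qz,rv,rz,vz
∂2: piv[jlq,jlv,jmv,jmz,jqv,jvz,lmr,lqr,lrv,lvz,mov,orv,qvz,rvz] rk=14  ker:lqv,mvz,qrv
b_1=(25−7)−14=4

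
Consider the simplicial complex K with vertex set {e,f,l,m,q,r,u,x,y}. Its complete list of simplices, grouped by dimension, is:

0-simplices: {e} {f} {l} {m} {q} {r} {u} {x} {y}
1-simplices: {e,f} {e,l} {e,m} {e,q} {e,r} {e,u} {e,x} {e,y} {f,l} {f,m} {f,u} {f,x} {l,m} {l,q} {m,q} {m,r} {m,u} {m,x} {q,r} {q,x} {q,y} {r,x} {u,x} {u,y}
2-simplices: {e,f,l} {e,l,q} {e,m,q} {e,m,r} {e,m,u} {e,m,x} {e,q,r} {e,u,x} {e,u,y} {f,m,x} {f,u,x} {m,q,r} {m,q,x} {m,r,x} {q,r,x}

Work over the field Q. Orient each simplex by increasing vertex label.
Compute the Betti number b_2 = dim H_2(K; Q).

n_0=9 n_1=24 n_2=15  [Q]
∂1: piv[ef,el,em,eq,er,eu,ex,ey] rk=8  ker:fl,fm,fu,fx,lm,lq,mq,mr,mu,mx,qr,qx,qy,rx,ux,uy
∂2: piv[efl,elq,emq,emr,emu,emx,eqr,eux,euy,fmx,fux,mqx,mrx] rk=13  ker:mqr,qrx
b_2=(15−13)−0=2

b_2=2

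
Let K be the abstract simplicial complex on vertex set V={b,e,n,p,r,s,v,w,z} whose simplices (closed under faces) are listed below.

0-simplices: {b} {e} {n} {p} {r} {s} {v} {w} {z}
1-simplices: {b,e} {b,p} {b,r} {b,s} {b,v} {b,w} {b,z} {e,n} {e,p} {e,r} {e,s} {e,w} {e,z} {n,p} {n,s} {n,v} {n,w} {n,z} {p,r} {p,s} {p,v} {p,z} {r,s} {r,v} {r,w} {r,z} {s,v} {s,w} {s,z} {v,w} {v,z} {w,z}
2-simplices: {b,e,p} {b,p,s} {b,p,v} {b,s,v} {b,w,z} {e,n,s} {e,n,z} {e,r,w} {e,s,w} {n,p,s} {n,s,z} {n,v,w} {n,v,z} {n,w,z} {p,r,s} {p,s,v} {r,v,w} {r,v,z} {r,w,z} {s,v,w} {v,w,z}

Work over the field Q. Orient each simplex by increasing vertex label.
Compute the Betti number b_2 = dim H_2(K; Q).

n_0=9 n_1=32 n_2=21  [Q]
∂1: piv[be,bp,br,bs,bv,bw,bz,en] rk=8  ker:ep,er,es,ew,ez,np,ns,nv,nw,nz,pr,ps,pv,pz,rs,rv,rw,rz,sv,sw,sz,vw,vz,wz
∂2: piv[bep,bps,bpv,bsv,bwz,ens,enz,erw,esw,nps,nsz,nvw,nvz,nwz,prs,rvw,rvz,svw] rk=18  ker:psv,rwz,vwz
b_2=(21−18)−0=3

b_2=3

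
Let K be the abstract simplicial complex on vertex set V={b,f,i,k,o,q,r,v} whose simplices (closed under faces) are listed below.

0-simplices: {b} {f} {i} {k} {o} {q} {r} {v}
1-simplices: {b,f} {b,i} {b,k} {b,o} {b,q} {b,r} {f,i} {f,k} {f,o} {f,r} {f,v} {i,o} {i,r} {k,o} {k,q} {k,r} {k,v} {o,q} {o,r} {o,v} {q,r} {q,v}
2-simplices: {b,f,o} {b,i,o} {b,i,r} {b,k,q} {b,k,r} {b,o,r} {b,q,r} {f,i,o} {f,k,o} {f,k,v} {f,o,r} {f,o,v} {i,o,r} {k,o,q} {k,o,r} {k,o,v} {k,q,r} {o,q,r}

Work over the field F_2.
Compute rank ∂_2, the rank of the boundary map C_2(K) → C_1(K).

n_0=8 n_1=22 n_2=18  [Z2]
∂1: piv[bf,bi,bk,bo,bq,br,fv] rk=7  ker:fi,fk,fo,fr,io,ir,ko,kq,kr,kv,oq,or,ov,qr,qv
∂2: piv[bfo,bio,bir,bkq,bkr,bor,bqr,fio,fko,fkv,for,fov,koq,kor] rk=14  ker:ior,kov,kqr,oqr
rk∂_2=14

rank∂_2=14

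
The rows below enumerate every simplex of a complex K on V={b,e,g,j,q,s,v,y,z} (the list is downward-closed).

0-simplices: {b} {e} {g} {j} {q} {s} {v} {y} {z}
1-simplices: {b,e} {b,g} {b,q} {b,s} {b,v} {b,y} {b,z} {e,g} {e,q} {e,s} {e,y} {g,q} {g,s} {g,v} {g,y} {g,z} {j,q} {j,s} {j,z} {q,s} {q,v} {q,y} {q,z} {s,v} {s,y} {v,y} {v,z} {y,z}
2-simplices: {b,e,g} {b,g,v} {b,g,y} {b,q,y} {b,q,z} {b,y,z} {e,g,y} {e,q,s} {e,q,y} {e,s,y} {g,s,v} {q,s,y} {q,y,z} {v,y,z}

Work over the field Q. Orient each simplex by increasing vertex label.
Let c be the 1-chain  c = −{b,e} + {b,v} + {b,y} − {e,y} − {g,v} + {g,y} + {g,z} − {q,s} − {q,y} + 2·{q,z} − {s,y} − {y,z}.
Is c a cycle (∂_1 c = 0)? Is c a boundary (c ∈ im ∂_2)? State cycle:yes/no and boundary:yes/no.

cycle:no boundary:no

n_0=9 n_1=28 n_2=14  [Q]
∂1: piv[be,bg,bq,bs,bv,by,bz,jq] rk=8  ker:eg,eq,es,ey,gq,gs,gv,gy,gz,js,jz,qs,qv,qy,qz,sv,sy,vy,vz,yz
∂2: piv[beg,bgv,bgy,bqy,bqz,byz,egy,eqs,eqy,esy,gsv,vyz] rk=12  ker:qsy,qyz
∂1c = −{b} − {g} + 2·{z}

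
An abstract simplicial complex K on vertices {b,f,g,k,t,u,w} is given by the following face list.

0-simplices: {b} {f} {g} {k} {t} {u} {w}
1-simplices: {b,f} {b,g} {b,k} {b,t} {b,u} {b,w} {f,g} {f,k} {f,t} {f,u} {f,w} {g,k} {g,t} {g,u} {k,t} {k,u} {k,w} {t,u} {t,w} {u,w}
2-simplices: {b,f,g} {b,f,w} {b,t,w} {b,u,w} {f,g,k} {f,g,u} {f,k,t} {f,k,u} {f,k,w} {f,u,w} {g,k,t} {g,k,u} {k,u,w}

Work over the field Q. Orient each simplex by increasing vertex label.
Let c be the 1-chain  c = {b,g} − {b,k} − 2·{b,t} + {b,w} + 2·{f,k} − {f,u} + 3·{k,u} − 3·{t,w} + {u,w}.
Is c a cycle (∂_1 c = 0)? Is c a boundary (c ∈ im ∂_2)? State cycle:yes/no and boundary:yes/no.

n_0=7 n_1=20 n_2=13  [Q]
∂1: piv[bf,bg,bk,bt,bu,bw] rk=6  ker:fg,fk,ft,fu,fw,gk,gt,gu,kt,ku,kw,tu,tw,uw
∂2: piv[bfg,bfw,btw,buw,fgk,fgu,fkt,fku,fkw,fuw,gkt] rk=11  ker:gku,kuw
∂1c = {b} − {f} + {g} − 2·{k} + {t} + {u} − {w}

cycle:no boundary:no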